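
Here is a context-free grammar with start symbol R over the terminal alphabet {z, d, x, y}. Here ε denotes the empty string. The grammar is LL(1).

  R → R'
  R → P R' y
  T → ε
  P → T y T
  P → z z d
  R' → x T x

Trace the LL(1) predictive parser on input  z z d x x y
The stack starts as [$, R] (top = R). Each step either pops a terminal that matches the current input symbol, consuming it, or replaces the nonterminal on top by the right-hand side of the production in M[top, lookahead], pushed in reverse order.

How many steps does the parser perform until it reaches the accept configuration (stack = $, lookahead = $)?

10

step 1: stack=$ R  input=z z d x x y $  — expand R → P R' y
step 2: stack=$ y R' P  input=z z d x x y $  — expand P → z z d
step 3: stack=$ y R' d z z  input=z z d x x y $  — match z
step 4: stack=$ y R' d z  input=z d x x y $  — match z
step 5: stack=$ y R' d  input=d x x y $  — match d
step 6: stack=$ y R'  input=x x y $  — expand R' → x T x
step 7: stack=$ y x T x  input=x x y $  — match x
step 8: stack=$ y x T  input=x y $  — expand T → ε
step 9: stack=$ y x  input=x y $  — match x
step 10: stack=$ y  input=y $  — match y
Accept reached after 10 steps.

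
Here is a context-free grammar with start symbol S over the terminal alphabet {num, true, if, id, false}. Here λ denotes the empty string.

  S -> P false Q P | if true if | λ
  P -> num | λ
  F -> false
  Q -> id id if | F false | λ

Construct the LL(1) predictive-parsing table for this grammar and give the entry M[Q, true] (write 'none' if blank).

FIRST(P) = {λ, num}
FIRST(F) = {false}
FIRST(S) = {λ, false, if, num}  (via P false Q P)
FIRST(Q) = {λ, false, id}  (via F false)
FOLLOW(S) includes $ since S is the start symbol.
FOLLOW(S): S appears on no right-hand side. Thus FOLLOW(S) = {$}.
FOLLOW(Q): in S->P false Q P, Q is followed by P with FIRST {λ, num}; in S->P false Q P, the suffix after Q is nullable, so FOLLOW(Q) ⊇ FOLLOW(S) = {$}. Thus FOLLOW(Q) = {$, num}.
For Q -> id id if: FIRST(id id if) = {id}, so it goes in M[Q, t] for t ∈ {id}.
For Q -> F false: FIRST(F false) = {false}, so it goes in M[Q, t] for t ∈ {false}.
For Q -> λ: FIRST(λ) = {λ}, so it goes in M[Q, t] for t ∈ {}; since λ ∈ FIRST, also for every t ∈ FOLLOW(Q) = {$, num}.
None of these place a production in M[Q, true].

none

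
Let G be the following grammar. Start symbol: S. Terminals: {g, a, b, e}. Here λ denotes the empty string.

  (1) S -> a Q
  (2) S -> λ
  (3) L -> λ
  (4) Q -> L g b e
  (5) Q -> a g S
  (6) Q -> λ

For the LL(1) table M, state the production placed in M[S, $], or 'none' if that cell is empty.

S -> λ

FIRST(S) = {λ, a}
FIRST(L) = {λ}
FIRST(Q) = {λ, a, g}  (via L g b e)
FOLLOW(S) includes $ since S is the start symbol.
FOLLOW(S): in Q->a g S, the suffix after S is empty, so FOLLOW(S) ⊇ FOLLOW(Q) = {$}. Thus FOLLOW(S) = {$}.
FOLLOW(Q): in S->a Q, the suffix after Q is empty, so FOLLOW(Q) ⊇ FOLLOW(S) = {$}. Thus FOLLOW(Q) = {$}.
For S -> a Q: FIRST(a Q) = {a}, so it goes in M[S, t] for t ∈ {a}.
For S -> λ: FIRST(λ) = {λ}, so it goes in M[S, t] for t ∈ {}; since λ ∈ FIRST, also for every t ∈ FOLLOW(S) = {$}.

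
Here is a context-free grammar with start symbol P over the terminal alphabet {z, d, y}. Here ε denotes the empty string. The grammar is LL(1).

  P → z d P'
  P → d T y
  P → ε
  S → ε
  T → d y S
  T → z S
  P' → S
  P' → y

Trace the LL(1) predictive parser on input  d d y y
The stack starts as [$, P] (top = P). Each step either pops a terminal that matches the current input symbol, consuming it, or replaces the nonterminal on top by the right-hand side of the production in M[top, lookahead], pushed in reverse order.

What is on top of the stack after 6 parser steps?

step 1: stack=$ P  input=d d y y $  — expand P → d T y
step 2: stack=$ y T d  input=d d y y $  — match d
step 3: stack=$ y T  input=d y y $  — expand T → d y S
step 4: stack=$ y S y d  input=d y y $  — match d
step 5: stack=$ y S y  input=y y $  — match y
step 6: stack=$ y S  input=y $  — expand S → ε
Stack after step 6: $ y (top = y).

y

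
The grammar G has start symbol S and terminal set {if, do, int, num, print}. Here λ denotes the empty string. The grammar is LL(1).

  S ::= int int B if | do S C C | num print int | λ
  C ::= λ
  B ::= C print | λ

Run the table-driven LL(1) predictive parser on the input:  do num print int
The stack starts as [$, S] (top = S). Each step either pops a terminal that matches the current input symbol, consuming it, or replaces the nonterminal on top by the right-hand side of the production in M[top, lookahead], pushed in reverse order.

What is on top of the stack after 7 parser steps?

C

     Stack                Input               Action
  1  $ S                  do num print int $  expand S ::= do S C C
  2  $ C C S do           do num print int $  match do
  3  $ C C S              num print int $     expand S ::= num print int
  4  $ C C int print num  num print int $     match num
  5  $ C C int print      print int $         match print
  6  $ C C int            int $               match int
  7  $ C C                $                   expand C ::= λ
Stack after step 7: $ C (top = C).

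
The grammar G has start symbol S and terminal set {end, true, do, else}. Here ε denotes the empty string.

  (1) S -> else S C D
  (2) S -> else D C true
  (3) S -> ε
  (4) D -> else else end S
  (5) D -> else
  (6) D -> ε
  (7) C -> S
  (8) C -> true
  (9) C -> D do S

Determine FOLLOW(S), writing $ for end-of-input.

FIRST(S): from S->else S C D we get {else}; from S->else D C true we get {else}; from S->ε we get {ε}. So FIRST(S) = {ε, else}.
FIRST(D): from D->else else end S we get {else}; from D->else we get {else}; from D->ε we get {ε}. So FIRST(D) = {ε, else}.
FIRST(C): from C->S we get {ε, else}; from C->true we get {true}; from C->D do S we get {do, else}. So FIRST(C) = {ε, do, else, true}.
FOLLOW(S) includes $ since S is the start symbol.
FOLLOW(S): in S->else S C D, S is followed by C D with FIRST {ε, do, else, true}; in S->else S C D, the suffix after S is nullable (adds nothing new); in D->else else end S, the suffix after S is empty, so FOLLOW(S) ⊇ FOLLOW(D) = {$, do, else, true}; in C->S, the suffix after S is empty, so FOLLOW(S) ⊇ FOLLOW(C) = {$, do, else, true}; in C->D do S, the suffix after S is empty, so FOLLOW(S) ⊇ FOLLOW(C) = {$, do, else, true}. Thus FOLLOW(S) = {$, do, else, true}.
FOLLOW(D): in S->else S C D, the suffix after D is empty, so FOLLOW(D) ⊇ FOLLOW(S) = {$, do, else, true}; in S->else D C true, D is followed by C true with FIRST {do, else, true}; in C->D do S, D is followed by do S with FIRST {do}. Thus FOLLOW(D) = {$, do, else, true}.
FOLLOW(C): in S->else S C D, C is followed by D with FIRST {ε, else}; in S->else S C D, the suffix after C is nullable, so FOLLOW(C) ⊇ FOLLOW(S) = {$, do, else, true}; in S->else D C true, C is followed by true with FIRST {true}. Thus FOLLOW(C) = {$, do, else, true}.

{$, do, else, true}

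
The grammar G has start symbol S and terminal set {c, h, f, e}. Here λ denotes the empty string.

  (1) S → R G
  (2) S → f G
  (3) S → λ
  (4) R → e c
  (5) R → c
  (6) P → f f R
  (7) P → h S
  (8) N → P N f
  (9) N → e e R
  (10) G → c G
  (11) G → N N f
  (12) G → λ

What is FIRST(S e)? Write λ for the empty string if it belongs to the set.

FIRST(R) = {c, e}
FIRST(P) = {f, h}
FIRST(S) = {λ, c, e, f}  (via R G)
FIRST(N) = {e, f, h}  (via P N f)
FIRST(G) = {λ, c, e, f, h}  (via N N f)
FIRST(S e): take FIRST of each symbol in turn, carrying on past any symbol whose FIRST contains λ; result {c, e, f}.

{c, e, f}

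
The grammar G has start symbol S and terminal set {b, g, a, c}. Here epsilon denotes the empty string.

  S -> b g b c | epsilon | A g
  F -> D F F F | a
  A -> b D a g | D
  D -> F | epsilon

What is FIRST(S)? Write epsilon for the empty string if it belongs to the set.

FIRST(S): from S->b g b c we get {b}; from S->epsilon we get {epsilon}; from S->A g we get {a, b, g}. So FIRST(S) = {epsilon, a, b, g}.
FIRST(F): from F->D F F F we get {a}; from F->a we get {a}. So FIRST(F) = {a}.
FIRST(D): from D->F we get {a}; from D->epsilon we get {epsilon}. So FIRST(D) = {epsilon, a}.
FIRST(A): from A->b D a g we get {b}; from A->D we get {epsilon, a}. So FIRST(A) = {epsilon, a, b}.

{epsilon, a, b, g}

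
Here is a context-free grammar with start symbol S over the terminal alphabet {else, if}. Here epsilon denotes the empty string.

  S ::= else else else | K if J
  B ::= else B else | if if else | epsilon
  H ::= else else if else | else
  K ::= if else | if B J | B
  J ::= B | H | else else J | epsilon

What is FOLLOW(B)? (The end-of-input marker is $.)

{$, else, if}

FIRST(B) = {epsilon, else, if}
FIRST(H) = {else}
FIRST(K) = {epsilon, else, if}  (via B)
FIRST(J) = {epsilon, else, if}  (via B, H)
FIRST(S) = {else, if}  (via K if J)
FOLLOW(S) includes $ since S is the start symbol.
FOLLOW(S): S appears on no right-hand side. Thus FOLLOW(S) = {$}.
FOLLOW(K): in S::=K if J, K is followed by if J with FIRST {if}. Thus FOLLOW(K) = {if}.
FOLLOW(J): in S::=K if J, the suffix after J is empty, so FOLLOW(J) ⊇ FOLLOW(S) = {$}; in K::=if B J, the suffix after J is empty, so FOLLOW(J) ⊇ FOLLOW(K) = {if}; in J::=else else J, the suffix after J is empty (adds nothing new). Thus FOLLOW(J) = {$, if}.
FOLLOW(B): in B::=else B else, B is followed by else with FIRST {else}; in K::=if B J, B is followed by J with FIRST {epsilon, else, if}; in K::=if B J, the suffix after B is nullable, so FOLLOW(B) ⊇ FOLLOW(K) = {if}; in K::=B, the suffix after B is empty, so FOLLOW(B) ⊇ FOLLOW(K) = {if}; in J::=B, the suffix after B is empty, so FOLLOW(B) ⊇ FOLLOW(J) = {$, if}. Thus FOLLOW(B) = {$, else, if}.
FOLLOW(H): in J::=H, the suffix after H is empty, so FOLLOW(H) ⊇ FOLLOW(J) = {$, if}. Thus FOLLOW(H) = {$, if}.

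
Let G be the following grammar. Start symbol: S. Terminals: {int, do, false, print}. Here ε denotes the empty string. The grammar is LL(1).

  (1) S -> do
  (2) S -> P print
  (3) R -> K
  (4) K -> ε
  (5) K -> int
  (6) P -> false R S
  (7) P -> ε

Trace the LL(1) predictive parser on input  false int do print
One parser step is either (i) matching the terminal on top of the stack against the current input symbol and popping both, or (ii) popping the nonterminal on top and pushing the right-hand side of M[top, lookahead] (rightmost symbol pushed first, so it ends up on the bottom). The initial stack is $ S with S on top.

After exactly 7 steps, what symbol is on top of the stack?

do

     Stack              Input                 Action
  1  $ S                false int do print $  expand S -> P print
  2  $ print P          false int do print $  expand P -> false R S
  3  $ print S R false  false int do print $  match false
  4  $ print S R        int do print $        expand R -> K
  5  $ print S K        int do print $        expand K -> int
  6  $ print S int      int do print $        match int
  7  $ print S          do print $            expand S -> do
Stack after step 7: $ print do (top = do).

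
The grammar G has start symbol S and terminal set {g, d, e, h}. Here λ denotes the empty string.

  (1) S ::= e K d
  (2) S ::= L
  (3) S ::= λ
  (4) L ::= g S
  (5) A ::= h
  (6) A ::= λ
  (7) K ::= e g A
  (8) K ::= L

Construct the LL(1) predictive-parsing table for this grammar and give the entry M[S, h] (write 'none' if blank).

none

FIRST(L) = {g}
FIRST(A) = {λ, h}
FIRST(S) = {λ, e, g}  (via L)
FIRST(K) = {e, g}  (via L)
FOLLOW(S) includes $ since S is the start symbol.
FOLLOW(S): in L::=g S, the suffix after S is empty, so FOLLOW(S) ⊇ FOLLOW(L) = {$, d}. Thus FOLLOW(S) = {$, d}.
FOLLOW(L): in S::=L, the suffix after L is empty, so FOLLOW(L) ⊇ FOLLOW(S) = {$, d}; in K::=L, the suffix after L is empty, so FOLLOW(L) ⊇ FOLLOW(K) = {d}. Thus FOLLOW(L) = {$, d}.
For S ::= e K d: FIRST(e K d) = {e}, so it goes in M[S, t] for t ∈ {e}.
For S ::= L: FIRST(L) = {g}, so it goes in M[S, t] for t ∈ {g}.
For S ::= λ: FIRST(λ) = {λ}, so it goes in M[S, t] for t ∈ {}; since λ ∈ FIRST, also for every t ∈ FOLLOW(S) = {$, d}.
None of these place a production in M[S, h].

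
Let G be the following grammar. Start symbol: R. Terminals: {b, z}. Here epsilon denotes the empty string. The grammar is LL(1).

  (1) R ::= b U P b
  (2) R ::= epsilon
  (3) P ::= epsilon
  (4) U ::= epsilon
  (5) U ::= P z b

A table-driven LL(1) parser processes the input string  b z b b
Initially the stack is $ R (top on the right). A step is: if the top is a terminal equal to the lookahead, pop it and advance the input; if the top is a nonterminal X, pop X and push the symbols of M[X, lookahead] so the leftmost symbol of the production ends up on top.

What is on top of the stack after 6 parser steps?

step 1: stack=$ R  input=b z b b $  — expand R ::= b U P b
step 2: stack=$ b P U b  input=b z b b $  — match b
step 3: stack=$ b P U  input=z b b $  — expand U ::= P z b
step 4: stack=$ b P b z P  input=z b b $  — expand P ::= epsilon
step 5: stack=$ b P b z  input=z b b $  — match z
step 6: stack=$ b P b  input=b b $  — match b
Stack after step 6: $ b P (top = P).

P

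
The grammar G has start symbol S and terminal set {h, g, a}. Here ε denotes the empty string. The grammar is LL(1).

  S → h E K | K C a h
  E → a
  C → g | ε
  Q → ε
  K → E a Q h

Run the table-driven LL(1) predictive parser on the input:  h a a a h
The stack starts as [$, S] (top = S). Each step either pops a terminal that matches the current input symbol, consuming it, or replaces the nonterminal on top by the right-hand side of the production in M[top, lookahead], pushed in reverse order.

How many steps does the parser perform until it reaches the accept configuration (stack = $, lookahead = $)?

      Stack      Input        Action
   1  $ S        h a a a h $  expand S → h E K
   2  $ K E h    h a a a h $  match h
   3  $ K E      a a a h $    expand E → a
   4  $ K a      a a a h $    match a
   5  $ K        a a h $      expand K → E a Q h
   6  $ h Q a E  a a h $      expand E → a
   7  $ h Q a a  a a h $      match a
   8  $ h Q a    a h $        match a
   9  $ h Q      h $          expand Q → ε
  10  $ h        h $          match h
Accept reached after 10 steps.

10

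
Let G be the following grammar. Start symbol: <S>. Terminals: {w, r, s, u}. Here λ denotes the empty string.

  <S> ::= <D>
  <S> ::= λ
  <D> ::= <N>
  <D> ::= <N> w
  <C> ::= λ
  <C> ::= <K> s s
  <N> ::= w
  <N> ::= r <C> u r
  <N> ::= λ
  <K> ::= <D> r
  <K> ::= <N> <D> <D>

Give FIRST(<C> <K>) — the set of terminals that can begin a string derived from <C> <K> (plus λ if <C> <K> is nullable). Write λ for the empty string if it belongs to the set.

{λ, r, s, w}

FIRST(<N>): from <N>::=w we get {w}; from <N>::=r <C> u r we get {r}; from <N>::=λ we get {λ}. So FIRST(<N>) = {λ, r, w}.
FIRST(<D>): from <D>::=<N> we get {λ, r, w}; from <D>::=<N> w we get {r, w}. So FIRST(<D>) = {λ, r, w}.
FIRST(<S>): from <S>::=<D> we get {λ, r, w}; from <S>::=λ we get {λ}. So FIRST(<S>) = {λ, r, w}.
FIRST(<K>): from <K>::=<D> r we get {r, w}; from <K>::=<N> <D> <D> we get {λ, r, w}. So FIRST(<K>) = {λ, r, w}.
FIRST(<C>): from <C>::=λ we get {λ}; from <C>::=<K> s s we get {r, s, w}. So FIRST(<C>) = {λ, r, s, w}.
FIRST(<C> <K>): take FIRST of each symbol in turn, carrying on past any symbol whose FIRST contains λ; result {λ, r, s, w}.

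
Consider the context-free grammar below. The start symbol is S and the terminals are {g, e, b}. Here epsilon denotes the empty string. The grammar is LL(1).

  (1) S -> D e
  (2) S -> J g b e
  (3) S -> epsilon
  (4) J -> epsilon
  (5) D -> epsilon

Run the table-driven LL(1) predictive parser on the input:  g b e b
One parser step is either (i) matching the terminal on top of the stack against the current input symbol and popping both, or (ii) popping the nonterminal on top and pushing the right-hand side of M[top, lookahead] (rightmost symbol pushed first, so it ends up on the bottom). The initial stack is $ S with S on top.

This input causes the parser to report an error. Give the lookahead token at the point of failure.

b

     Stack      Input      Action
  1  $ S        g b e b $  expand S -> J g b e
  2  $ e b g J  g b e b $  expand J -> epsilon
  3  $ e b g    g b e b $  match g
  4  $ e b      b e b $    match b
  5  $ e        e b $      match e
  6  $          b $        error: stack empty but input remains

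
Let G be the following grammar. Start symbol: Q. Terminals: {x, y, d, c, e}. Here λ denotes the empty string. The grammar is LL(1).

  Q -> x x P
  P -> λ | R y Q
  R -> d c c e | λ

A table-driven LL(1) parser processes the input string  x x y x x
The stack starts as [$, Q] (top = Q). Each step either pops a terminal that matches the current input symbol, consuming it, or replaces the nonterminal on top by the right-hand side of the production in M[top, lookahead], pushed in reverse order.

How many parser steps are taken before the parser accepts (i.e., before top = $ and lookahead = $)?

      Stack    Input        Action
   1  $ Q      x x y x x $  expand Q -> x x P
   2  $ P x x  x x y x x $  match x
   3  $ P x    x y x x $    match x
   4  $ P      y x x $      expand P -> R y Q
   5  $ Q y R  y x x $      expand R -> λ
   6  $ Q y    y x x $      match y
   7  $ Q      x x $        expand Q -> x x P
   8  $ P x x  x x $        match x
   9  $ P x    x $          match x
  10  $ P      $            expand P -> λ
Accept reached after 10 steps.

10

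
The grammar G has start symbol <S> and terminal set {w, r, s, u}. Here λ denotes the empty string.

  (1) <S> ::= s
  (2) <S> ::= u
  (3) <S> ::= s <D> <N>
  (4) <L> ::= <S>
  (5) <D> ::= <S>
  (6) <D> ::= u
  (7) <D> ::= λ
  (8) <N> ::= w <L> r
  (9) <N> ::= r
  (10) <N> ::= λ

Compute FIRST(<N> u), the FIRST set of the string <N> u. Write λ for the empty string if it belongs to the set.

{r, u, w}

FIRST(<S>): from <S>::=s we get {s}; from <S>::=u we get {u}; from <S>::=s <D> <N> we get {s}. So FIRST(<S>) = {s, u}.
FIRST(<N>): from <N>::=w <L> r we get {w}; from <N>::=r we get {r}; from <N>::=λ we get {λ}. So FIRST(<N>) = {λ, r, w}.
FIRST(<L>): from <L>::=<S> we get {s, u}. So FIRST(<L>) = {s, u}.
FIRST(<D>): from <D>::=<S> we get {s, u}; from <D>::=u we get {u}; from <D>::=λ we get {λ}. So FIRST(<D>) = {λ, s, u}.
FIRST(<N> u): take FIRST of each symbol in turn, carrying on past any symbol whose FIRST contains λ; result {r, u, w}.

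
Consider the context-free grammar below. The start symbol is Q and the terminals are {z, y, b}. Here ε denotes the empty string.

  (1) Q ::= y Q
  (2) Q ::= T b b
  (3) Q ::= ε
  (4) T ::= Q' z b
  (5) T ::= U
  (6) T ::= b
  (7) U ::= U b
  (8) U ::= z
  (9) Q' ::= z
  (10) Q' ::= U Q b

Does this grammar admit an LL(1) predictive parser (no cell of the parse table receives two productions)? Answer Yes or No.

No

FIRST(Q) = {ε, b, y, z}
FIRST(T) = {b, z}
FIRST(U) = {z}
FIRST(Q') = {z}
FOLLOW(Q) = {$, b}
FOLLOW(T) = {b}
FOLLOW(U) = {b, y, z}
FOLLOW(Q') = {z}
Cell M[Q, b] receives both Q ::= T b b and Q ::= ε — the grammar is not LL(1).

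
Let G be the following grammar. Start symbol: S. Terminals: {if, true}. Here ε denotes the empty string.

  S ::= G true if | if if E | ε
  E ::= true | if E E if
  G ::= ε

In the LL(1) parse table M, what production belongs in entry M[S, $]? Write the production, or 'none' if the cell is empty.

FIRST(E): from E::=true we get {true}; from E::=if E E if we get {if}. So FIRST(E) = {if, true}.
FIRST(G): from G::=ε we get {ε}. So FIRST(G) = {ε}.
FIRST(S): from S::=G true if we get {true}; from S::=if if E we get {if}; from S::=ε we get {ε}. So FIRST(S) = {ε, if, true}.
FOLLOW(S) includes $ since S is the start symbol.
FOLLOW(S): S appears on no right-hand side. Thus FOLLOW(S) = {$}.
For S ::= G true if: FIRST(G true if) = {true}, so it goes in M[S, t] for t ∈ {true}.
For S ::= if if E: FIRST(if if E) = {if}, so it goes in M[S, t] for t ∈ {if}.
For S ::= ε: FIRST(ε) = {ε}, so it goes in M[S, t] for t ∈ {}; since ε ∈ FIRST, also for every t ∈ FOLLOW(S) = {$}.

S ::= ε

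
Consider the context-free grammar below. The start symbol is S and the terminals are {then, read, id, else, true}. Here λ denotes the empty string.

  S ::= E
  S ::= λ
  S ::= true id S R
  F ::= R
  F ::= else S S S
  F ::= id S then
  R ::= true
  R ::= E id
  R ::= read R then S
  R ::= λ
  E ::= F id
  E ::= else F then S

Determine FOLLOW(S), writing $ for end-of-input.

{$, else, id, read, then, true}

FIRST(S) = {λ, else, id, read, true}  (via E)
FIRST(F) = {λ, else, id, read, true}  (via R)
FIRST(E) = {else, id, read, true}  (via F id)
FIRST(R) = {λ, else, id, read, true}  (via E id)
FOLLOW(S) includes $ since S is the start symbol.
FOLLOW(F): in E::=F id, F is followed by id with FIRST {id}; in E::=else F then S, F is followed by then S with FIRST {then}. Thus FOLLOW(F) = {id, then}.
FOLLOW(S): in S::=true id S R, S is followed by R with FIRST {λ, else, id, read, true}; in S::=true id S R, the suffix after S is nullable (adds nothing new); in F::=else S S S (occurrence 1), S is followed by S S with FIRST {λ, else, id, read, true}; in F::=else S S S (occurrence 1), the suffix after S is nullable, so FOLLOW(S) ⊇ FOLLOW(F) = {id, then}; in F::=else S S S (occurrence 2), S is followed by S with FIRST {λ, else, id, read, true}; in F::=else S S S (occurrence 2), the suffix after S is nullable, so FOLLOW(S) ⊇ FOLLOW(F) = {id, then}; in F::=else S S S (occurrence 3), the suffix after S is empty, so FOLLOW(S) ⊇ FOLLOW(F) = {id, then}; in F::=id S then, S is followed by then with FIRST {then}; in R::=read R then S, the suffix after S is empty, so FOLLOW(S) ⊇ FOLLOW(R) = {$, else, id, read, then, true}; in E::=else F then S, the suffix after S is empty, so FOLLOW(S) ⊇ FOLLOW(E) = {$, else, id, read, then, true}. Thus FOLLOW(S) = {$, else, id, read, then, true}.
FOLLOW(R): in S::=true id S R, the suffix after R is empty, so FOLLOW(R) ⊇ FOLLOW(S) = {$, else, id, read, then, true}; in F::=R, the suffix after R is empty, so FOLLOW(R) ⊇ FOLLOW(F) = {id, then}; in R::=read R then S, R is followed by then S with FIRST {then}. Thus FOLLOW(R) = {$, else, id, read, then, true}.
FOLLOW(E): in S::=E, the suffix after E is empty, so FOLLOW(E) ⊇ FOLLOW(S) = {$, else, id, read, then, true}; in R::=E id, E is followed by id with FIRST {id}. Thus FOLLOW(E) = {$, else, id, read, then, true}.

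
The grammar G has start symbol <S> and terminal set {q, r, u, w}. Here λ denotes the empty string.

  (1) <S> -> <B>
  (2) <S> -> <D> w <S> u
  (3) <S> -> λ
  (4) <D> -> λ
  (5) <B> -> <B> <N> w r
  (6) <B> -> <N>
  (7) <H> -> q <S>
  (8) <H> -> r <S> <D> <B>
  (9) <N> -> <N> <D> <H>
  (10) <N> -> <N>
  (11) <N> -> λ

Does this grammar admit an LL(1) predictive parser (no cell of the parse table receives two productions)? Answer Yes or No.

No

FIRST(<S>) = {λ, q, r, w}
FIRST(<D>) = {λ}
FIRST(<B>) = {λ, q, r, w}
FIRST(<H>) = {q, r}
FIRST(<N>) = {λ, q, r}
FOLLOW(<S>) = {$, q, r, u, w}
FOLLOW(<D>) = {$, q, r, u, w}
FOLLOW(<B>) = {$, q, r, u, w}
FOLLOW(<H>) = {$, q, r, u, w}
FOLLOW(<N>) = {$, q, r, u, w}
Cell M[<B>, q] receives both <B> -> <B> <N> w r and <B> -> <N> — the grammar is not LL(1).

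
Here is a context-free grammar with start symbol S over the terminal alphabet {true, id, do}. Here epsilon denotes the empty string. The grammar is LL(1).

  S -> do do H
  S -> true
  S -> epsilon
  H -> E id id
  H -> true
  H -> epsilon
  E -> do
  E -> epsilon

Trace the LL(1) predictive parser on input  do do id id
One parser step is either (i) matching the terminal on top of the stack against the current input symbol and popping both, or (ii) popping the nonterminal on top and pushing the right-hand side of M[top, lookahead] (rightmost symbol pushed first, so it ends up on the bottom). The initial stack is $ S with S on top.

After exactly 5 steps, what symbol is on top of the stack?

id

     Stack      Input          Action
  1  $ S        do do id id $  expand S -> do do H
  2  $ H do do  do do id id $  match do
  3  $ H do     do id id $     match do
  4  $ H        id id $        expand H -> E id id
  5  $ id id E  id id $        expand E -> epsilon
Stack after step 5: $ id id (top = id).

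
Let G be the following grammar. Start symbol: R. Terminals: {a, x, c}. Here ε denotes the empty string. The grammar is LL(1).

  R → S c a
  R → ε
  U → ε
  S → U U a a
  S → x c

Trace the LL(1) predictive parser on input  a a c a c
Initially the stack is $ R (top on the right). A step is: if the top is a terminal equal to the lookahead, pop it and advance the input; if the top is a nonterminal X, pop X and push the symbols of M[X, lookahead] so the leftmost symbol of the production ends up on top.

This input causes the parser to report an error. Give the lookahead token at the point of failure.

step 1: stack=$ R  input=a a c a c $  — expand R → S c a
step 2: stack=$ a c S  input=a a c a c $  — expand S → U U a a
step 3: stack=$ a c a a U U  input=a a c a c $  — expand U → ε
step 4: stack=$ a c a a U  input=a a c a c $  — expand U → ε
step 5: stack=$ a c a a  input=a a c a c $  — match a
step 6: stack=$ a c a  input=a c a c $  — match a
step 7: stack=$ a c  input=c a c $  — match c
step 8: stack=$ a  input=a c $  — match a
step 9: stack=$  input=c $  — error: stack empty but input remains

c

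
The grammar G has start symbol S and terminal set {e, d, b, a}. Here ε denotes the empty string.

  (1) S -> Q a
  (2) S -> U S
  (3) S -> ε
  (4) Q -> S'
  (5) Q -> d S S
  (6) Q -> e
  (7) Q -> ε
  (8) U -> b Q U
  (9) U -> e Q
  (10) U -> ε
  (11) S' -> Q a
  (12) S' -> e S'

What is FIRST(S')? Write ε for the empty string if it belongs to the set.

FIRST(U) = {ε, b, e}
FIRST(S) = {ε, a, b, d, e}  (via Q a, U S)
FIRST(Q) = {ε, a, d, e}  (via S')
FIRST(S') = {a, d, e}  (via Q a)

{a, d, e}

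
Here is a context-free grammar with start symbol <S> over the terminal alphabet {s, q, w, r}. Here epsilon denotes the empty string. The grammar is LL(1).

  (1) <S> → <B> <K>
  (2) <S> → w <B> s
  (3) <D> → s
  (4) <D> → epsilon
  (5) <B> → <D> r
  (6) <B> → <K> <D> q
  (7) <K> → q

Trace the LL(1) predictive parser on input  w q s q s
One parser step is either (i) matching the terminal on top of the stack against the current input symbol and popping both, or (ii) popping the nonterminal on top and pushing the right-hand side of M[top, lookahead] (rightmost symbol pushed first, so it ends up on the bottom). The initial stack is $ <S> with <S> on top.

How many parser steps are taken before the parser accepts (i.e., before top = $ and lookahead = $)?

     Stack          Input        Action
  1  $ <S>          w q s q s $  expand <S> → w <B> s
  2  $ s <B> w      w q s q s $  match w
  3  $ s <B>        q s q s $    expand <B> → <K> <D> q
  4  $ s q <D> <K>  q s q s $    expand <K> → q
  5  $ s q <D> q    q s q s $    match q
  6  $ s q <D>      s q s $      expand <D> → s
  7  $ s q s        s q s $      match s
  8  $ s q          q s $        match q
  9  $ s            s $          match s
Accept reached after 9 steps.

9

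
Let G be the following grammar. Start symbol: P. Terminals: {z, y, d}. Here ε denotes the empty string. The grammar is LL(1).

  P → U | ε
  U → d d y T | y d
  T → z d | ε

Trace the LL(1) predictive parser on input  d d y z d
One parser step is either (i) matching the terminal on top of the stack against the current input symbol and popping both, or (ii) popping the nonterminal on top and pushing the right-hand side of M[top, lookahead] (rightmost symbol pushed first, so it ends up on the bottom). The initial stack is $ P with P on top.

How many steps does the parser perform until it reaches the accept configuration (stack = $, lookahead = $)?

8

     Stack      Input        Action
  1  $ P        d d y z d $  expand P → U
  2  $ U        d d y z d $  expand U → d d y T
  3  $ T y d d  d d y z d $  match d
  4  $ T y d    d y z d $    match d
  5  $ T y      y z d $      match y
  6  $ T        z d $        expand T → z d
  7  $ d z      z d $        match z
  8  $ d        d $          match d
Accept reached after 8 steps.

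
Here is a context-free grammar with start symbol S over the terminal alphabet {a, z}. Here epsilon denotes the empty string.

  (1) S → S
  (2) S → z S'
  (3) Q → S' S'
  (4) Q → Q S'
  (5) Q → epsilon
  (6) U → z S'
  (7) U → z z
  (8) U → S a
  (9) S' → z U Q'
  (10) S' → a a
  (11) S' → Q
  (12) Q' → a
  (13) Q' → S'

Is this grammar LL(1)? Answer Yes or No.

FIRST(S) = {z}
FIRST(Q) = {epsilon, a, z}
FIRST(U) = {z}
FIRST(S') = {epsilon, a, z}
FIRST(Q') = {epsilon, a, z}
FOLLOW(S) = {$, a}
FOLLOW(Q) = {$, a, z}
FOLLOW(U) = {$, a, z}
FOLLOW(S') = {$, a, z}
FOLLOW(Q') = {$, a, z}
Cell M[Q, $] receives both Q → S' S' and Q → Q S' and Q → epsilon — the grammar is not LL(1).

No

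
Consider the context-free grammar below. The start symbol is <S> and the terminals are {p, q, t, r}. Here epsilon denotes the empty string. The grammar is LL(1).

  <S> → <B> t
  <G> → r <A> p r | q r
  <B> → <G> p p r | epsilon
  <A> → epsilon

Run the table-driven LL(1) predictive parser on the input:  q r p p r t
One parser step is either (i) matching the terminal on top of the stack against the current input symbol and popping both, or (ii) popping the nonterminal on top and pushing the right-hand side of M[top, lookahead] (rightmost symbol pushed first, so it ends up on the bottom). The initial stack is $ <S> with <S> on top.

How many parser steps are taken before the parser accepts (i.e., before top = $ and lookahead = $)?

     Stack          Input          Action
  1  $ <S>          q r p p r t $  expand <S> → <B> t
  2  $ t <B>        q r p p r t $  expand <B> → <G> p p r
  3  $ t r p p <G>  q r p p r t $  expand <G> → q r
  4  $ t r p p r q  q r p p r t $  match q
  5  $ t r p p r    r p p r t $    match r
  6  $ t r p p      p p r t $      match p
  7  $ t r p        p r t $        match p
  8  $ t r          r t $          match r
  9  $ t            t $            match t
Accept reached after 9 steps.

9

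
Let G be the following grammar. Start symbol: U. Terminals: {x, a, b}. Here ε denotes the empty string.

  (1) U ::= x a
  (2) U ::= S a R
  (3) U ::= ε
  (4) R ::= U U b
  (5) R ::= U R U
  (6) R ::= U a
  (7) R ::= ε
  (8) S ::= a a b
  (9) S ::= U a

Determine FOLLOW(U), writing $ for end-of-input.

FIRST(U) = {ε, a, x}  (via S a R)
FIRST(R) = {ε, a, b, x}  (via U U b, U R U, U a)
FIRST(S) = {a, x}  (via U a)
FOLLOW(U) includes $ since U is the start symbol.
FOLLOW(S): in U::=S a R, S is followed by a R with FIRST {a}. Thus FOLLOW(S) = {a}.
FOLLOW(U): in R::=U U b (occurrence 1), U is followed by U b with FIRST {a, b, x}; in R::=U U b (occurrence 2), U is followed by b with FIRST {b}; in R::=U R U (occurrence 1), U is followed by R U with FIRST {ε, a, b, x}; in R::=U R U (occurrence 1), the suffix after U is nullable, so FOLLOW(U) ⊇ FOLLOW(R) = {$, a, b, x}; in R::=U R U (occurrence 2), the suffix after U is empty, so FOLLOW(U) ⊇ FOLLOW(R) = {$, a, b, x}; in R::=U a, U is followed by a with FIRST {a}; in S::=U a, U is followed by a with FIRST {a}. Thus FOLLOW(U) = {$, a, b, x}.
FOLLOW(R): in U::=S a R, the suffix after R is empty, so FOLLOW(R) ⊇ FOLLOW(U) = {$, a, b, x}; in R::=U R U, R is followed by U with FIRST {ε, a, x}; in R::=U R U, the suffix after R is nullable (adds nothing new). Thus FOLLOW(R) = {$, a, b, x}.

{$, a, b, x}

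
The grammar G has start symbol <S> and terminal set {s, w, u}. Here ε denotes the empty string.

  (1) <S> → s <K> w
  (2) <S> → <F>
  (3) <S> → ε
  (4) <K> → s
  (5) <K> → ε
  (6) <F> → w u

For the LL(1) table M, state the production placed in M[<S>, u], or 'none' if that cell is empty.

FIRST(<K>): from <K>→s we get {s}; from <K>→ε we get {ε}. So FIRST(<K>) = {ε, s}.
FIRST(<F>): from <F>→w u we get {w}. So FIRST(<F>) = {w}.
FIRST(<S>): from <S>→s <K> w we get {s}; from <S>→<F> we get {w}; from <S>→ε we get {ε}. So FIRST(<S>) = {ε, s, w}.
FOLLOW(<S>) includes $ since <S> is the start symbol.
FOLLOW(<S>): <S> appears on no right-hand side. Thus FOLLOW(<S>) = {$}.
For <S> → s <K> w: FIRST(s <K> w) = {s}, so it goes in M[<S>, t] for t ∈ {s}.
For <S> → <F>: FIRST(<F>) = {w}, so it goes in M[<S>, t] for t ∈ {w}.
For <S> → ε: FIRST(ε) = {ε}, so it goes in M[<S>, t] for t ∈ {}; since ε ∈ FIRST, also for every t ∈ FOLLOW(<S>) = {$}.
None of these place a production in M[<S>, u].

none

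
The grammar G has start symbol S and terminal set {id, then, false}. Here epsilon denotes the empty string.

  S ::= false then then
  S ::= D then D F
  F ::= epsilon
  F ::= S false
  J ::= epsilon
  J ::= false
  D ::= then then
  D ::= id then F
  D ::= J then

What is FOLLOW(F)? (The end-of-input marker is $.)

{$, false, id, then}

FIRST(J): from J::=epsilon we get {epsilon}; from J::=false we get {false}. So FIRST(J) = {epsilon, false}.
FIRST(D): from D::=then then we get {then}; from D::=id then F we get {id}; from D::=J then we get {false, then}. So FIRST(D) = {false, id, then}.
FIRST(S): from S::=false then then we get {false}; from S::=D then D F we get {false, id, then}. So FIRST(S) = {false, id, then}.
FIRST(F): from F::=epsilon we get {epsilon}; from F::=S false we get {false, id, then}. So FIRST(F) = {epsilon, false, id, then}.
FOLLOW(S) includes $ since S is the start symbol.
FOLLOW(S): in F::=S false, S is followed by false with FIRST {false}. Thus FOLLOW(S) = {$, false}.
FOLLOW(J): in D::=J then, J is followed by then with FIRST {then}. Thus FOLLOW(J) = {then}.
FOLLOW(D): in S::=D then D F (occurrence 1), D is followed by then D F with FIRST {then}; in S::=D then D F (occurrence 2), D is followed by F with FIRST {epsilon, false, id, then}; in S::=D then D F (occurrence 2), the suffix after D is nullable, so FOLLOW(D) ⊇ FOLLOW(S) = {$, false}. Thus FOLLOW(D) = {$, false, id, then}.
FOLLOW(F): in S::=D then D F, the suffix after F is empty, so FOLLOW(F) ⊇ FOLLOW(S) = {$, false}; in D::=id then F, the suffix after F is empty, so FOLLOW(F) ⊇ FOLLOW(D) = {$, false, id, then}. Thus FOLLOW(F) = {$, false, id, then}.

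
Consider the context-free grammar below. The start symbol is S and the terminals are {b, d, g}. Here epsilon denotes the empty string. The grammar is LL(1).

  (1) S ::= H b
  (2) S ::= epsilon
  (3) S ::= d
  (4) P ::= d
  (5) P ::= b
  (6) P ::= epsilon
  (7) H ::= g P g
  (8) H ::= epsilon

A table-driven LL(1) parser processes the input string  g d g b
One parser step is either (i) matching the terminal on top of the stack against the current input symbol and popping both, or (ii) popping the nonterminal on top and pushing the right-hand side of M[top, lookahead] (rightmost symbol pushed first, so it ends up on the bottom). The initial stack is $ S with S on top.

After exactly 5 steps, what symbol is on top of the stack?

g

     Stack      Input      Action
  1  $ S        g d g b $  expand S ::= H b
  2  $ b H      g d g b $  expand H ::= g P g
  3  $ b g P g  g d g b $  match g
  4  $ b g P    d g b $    expand P ::= d
  5  $ b g d    d g b $    match d
Stack after step 5: $ b g (top = g).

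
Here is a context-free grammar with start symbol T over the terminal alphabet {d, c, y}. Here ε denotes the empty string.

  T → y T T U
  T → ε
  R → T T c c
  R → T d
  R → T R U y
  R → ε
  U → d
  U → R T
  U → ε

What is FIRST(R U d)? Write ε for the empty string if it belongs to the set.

FIRST(T) = {ε, y}
FIRST(R) = {ε, c, d, y}  (via T T c c, T d, T R U y)
FIRST(U) = {ε, c, d, y}  (via R T)
FIRST(R U d): take FIRST of each symbol in turn, carrying on past any symbol whose FIRST contains ε; result {c, d, y}.

{c, d, y}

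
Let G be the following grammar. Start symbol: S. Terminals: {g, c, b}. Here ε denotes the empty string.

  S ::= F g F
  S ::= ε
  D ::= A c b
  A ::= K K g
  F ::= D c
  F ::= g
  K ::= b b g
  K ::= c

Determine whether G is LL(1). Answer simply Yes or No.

Yes

FIRST(S) = {ε, b, c, g}
FIRST(D) = {b, c}
FIRST(A) = {b, c}
FIRST(F) = {b, c, g}
FIRST(K) = {b, c}
FOLLOW(S) = {$}
FOLLOW(D) = {c}
FOLLOW(A) = {c}
FOLLOW(F) = {$, g}
FOLLOW(K) = {b, c, g}
Each cell of M receives at most one production.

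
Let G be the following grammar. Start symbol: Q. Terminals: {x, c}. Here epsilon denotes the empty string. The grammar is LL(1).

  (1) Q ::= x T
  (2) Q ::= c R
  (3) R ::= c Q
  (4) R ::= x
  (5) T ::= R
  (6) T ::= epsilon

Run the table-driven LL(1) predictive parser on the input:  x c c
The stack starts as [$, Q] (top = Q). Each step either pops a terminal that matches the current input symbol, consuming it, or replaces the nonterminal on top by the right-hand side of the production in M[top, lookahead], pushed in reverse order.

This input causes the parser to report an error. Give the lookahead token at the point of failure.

     Stack  Input    Action
  1  $ Q    x c c $  expand Q ::= x T
  2  $ T x  x c c $  match x
  3  $ T    c c $    expand T ::= R
  4  $ R    c c $    expand R ::= c Q
  5  $ Q c  c c $    match c
  6  $ Q    c $      expand Q ::= c R
  7  $ R c  c $      match c
  8  $ R    $        error: M[R, $] is empty

$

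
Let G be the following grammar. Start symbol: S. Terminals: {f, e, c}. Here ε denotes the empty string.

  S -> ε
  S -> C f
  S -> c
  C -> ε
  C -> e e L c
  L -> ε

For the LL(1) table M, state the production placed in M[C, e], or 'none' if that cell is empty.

C -> e e L c

FIRST(C) = {ε, e}
FIRST(L) = {ε}
FIRST(S) = {ε, c, e, f}  (via C f)
FOLLOW(S) includes $ since S is the start symbol.
FOLLOW(C): in S->C f, C is followed by f with FIRST {f}. Thus FOLLOW(C) = {f}.
For C -> ε: FIRST(ε) = {ε}, so it goes in M[C, t] for t ∈ {}; since ε ∈ FIRST, also for every t ∈ FOLLOW(C) = {f}.
For C -> e e L c: FIRST(e e L c) = {e}, so it goes in M[C, t] for t ∈ {e}.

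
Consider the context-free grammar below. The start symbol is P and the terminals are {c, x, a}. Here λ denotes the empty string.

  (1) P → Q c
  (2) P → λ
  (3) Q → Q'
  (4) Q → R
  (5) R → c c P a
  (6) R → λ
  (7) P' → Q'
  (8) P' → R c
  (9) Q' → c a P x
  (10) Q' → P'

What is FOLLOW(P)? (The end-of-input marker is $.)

{$, a, x}

FIRST(R) = {λ, c}
FIRST(P) = {λ, c}  (via Q c)
FIRST(Q) = {λ, c}  (via Q', R)
FIRST(P') = {c}  (via Q', R c)
FIRST(Q') = {c}  (via P')
FOLLOW(P) includes $ since P is the start symbol.
FOLLOW(P): in R→c c P a, P is followed by a with FIRST {a}; in Q'→c a P x, P is followed by x with FIRST {x}. Thus FOLLOW(P) = {$, a, x}.
FOLLOW(Q): in P→Q c, Q is followed by c with FIRST {c}. Thus FOLLOW(Q) = {c}.
FOLLOW(R): in Q→R, the suffix after R is empty, so FOLLOW(R) ⊇ FOLLOW(Q) = {c}; in P'→R c, R is followed by c with FIRST {c}. Thus FOLLOW(R) = {c}.
FOLLOW(P'): in Q'→P', the suffix after P' is empty, so FOLLOW(P') ⊇ FOLLOW(Q') = {c}. Thus FOLLOW(P') = {c}.
FOLLOW(Q'): in Q→Q', the suffix after Q' is empty, so FOLLOW(Q') ⊇ FOLLOW(Q) = {c}; in P'→Q', the suffix after Q' is empty, so FOLLOW(Q') ⊇ FOLLOW(P') = {c}. Thus FOLLOW(Q') = {c}.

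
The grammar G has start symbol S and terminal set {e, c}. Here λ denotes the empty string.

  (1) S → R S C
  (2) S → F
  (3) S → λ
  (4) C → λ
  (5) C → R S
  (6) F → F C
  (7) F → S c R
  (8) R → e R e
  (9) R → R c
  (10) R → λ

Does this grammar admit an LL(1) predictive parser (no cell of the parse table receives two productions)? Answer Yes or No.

FIRST(S) = {λ, c, e}
FIRST(C) = {λ, c, e}
FIRST(F) = {c, e}
FIRST(R) = {λ, c, e}
FOLLOW(S) = {$, c, e}
FOLLOW(C) = {$, c, e}
FOLLOW(F) = {$, c, e}
FOLLOW(R) = {$, c, e}
Cell M[C, $] receives both C → λ and C → R S — the grammar is not LL(1).

No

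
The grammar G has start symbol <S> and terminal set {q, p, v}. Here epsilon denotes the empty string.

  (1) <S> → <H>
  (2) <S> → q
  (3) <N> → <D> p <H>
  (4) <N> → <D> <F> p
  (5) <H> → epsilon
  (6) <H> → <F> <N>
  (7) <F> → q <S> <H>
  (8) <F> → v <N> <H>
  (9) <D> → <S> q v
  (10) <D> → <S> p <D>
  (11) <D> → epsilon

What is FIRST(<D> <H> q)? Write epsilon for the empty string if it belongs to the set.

{p, q, v}

FIRST(<F>) = {q, v}
FIRST(<H>) = {epsilon, q, v}  (via <F> <N>)
FIRST(<S>) = {epsilon, q, v}  (via <H>)
FIRST(<D>) = {epsilon, p, q, v}  (via <S> q v, <S> p <D>)
FIRST(<N>) = {p, q, v}  (via <D> p <H>, <D> <F> p)
FIRST(<D> <H> q): take FIRST of each symbol in turn, carrying on past any symbol whose FIRST contains epsilon; result {p, q, v}.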